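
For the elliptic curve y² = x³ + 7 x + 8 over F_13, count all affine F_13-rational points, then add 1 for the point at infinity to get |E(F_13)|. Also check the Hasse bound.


Affine points = {(1, 4), (1, 9), (2, 2), (2, 11), (3, 2), (3, 11), (4, 3), (4, 10), (5, 5), (5, 8), (7, 6), (7, 7), (8, 2), (8, 11), (10, 5), (10, 8), (11, 5), (11, 8), (12, 0)}; affine count = 19; |E(F_13)| = 20.

Discriminant check: Δ ∝ 4a³ + 27b² = 4·7³ + 27·8² = 4·343 + 27·64 ≡ 6 (mod 13). Nonzero ⇒ E is nonsingular.
For each x ∈ F_13, compute rhs = x³ + 7·x + 8 mod 13, then count y ∈ F_13 with y² ≡ rhs.
  x = 0: rhs = 8, matching y values: none (0 points).
  x = 1: rhs = 3, matching y values: 4, 9 (2 points).
  x = 2: rhs = 4, matching y values: 2, 11 (2 points).
  x = 3: rhs = 4, matching y values: 2, 11 (2 points).
  x = 4: rhs = 9, matching y values: 3, 10 (2 points).
  x = 5: rhs = 12, matching y values: 5, 8 (2 points).
  x = 6: rhs = 6, matching y values: none (0 points).
  x = 7: rhs = 10, matching y values: 6, 7 (2 points).
  x = 8: rhs = 4, matching y values: 2, 11 (2 points).
  x = 9: rhs = 7, matching y values: none (0 points).
  x = 10: rhs = 12, matching y values: 5, 8 (2 points).
  x = 11: rhs = 12, matching y values: 5, 8 (2 points).
  x = 12: rhs = 0, matching y values: 0 (1 points).
Total affine count: 19.
Full point count |E(F_13)| = 19 + 1 = 20.
Hasse bound: |20 − (13+1)| = |6| = 6 ≤ 2√13 ≈ 7.2111 ✓.


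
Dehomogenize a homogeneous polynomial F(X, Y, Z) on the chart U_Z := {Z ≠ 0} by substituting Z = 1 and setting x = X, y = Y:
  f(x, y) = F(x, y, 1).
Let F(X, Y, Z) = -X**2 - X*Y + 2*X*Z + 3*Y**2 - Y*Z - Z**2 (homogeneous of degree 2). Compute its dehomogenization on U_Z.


f(x, y) = -x**2 - x*y + 2*x + 3*y**2 - y - 1

On U_Z we set Z = 1. Each monomial c·X^i·Y^j·Z^k in F becomes c·x^i·y^j·1^k = c·x^i·y^j.
Substituting Z = 1: F(X, Y, 1) = -x**2 - x*y + 2*x + 3*y**2 - y - 1.
Note: deg(f) ≤ deg(F) = 2; strict inequality happens when F is divisible by Z (lost terms).


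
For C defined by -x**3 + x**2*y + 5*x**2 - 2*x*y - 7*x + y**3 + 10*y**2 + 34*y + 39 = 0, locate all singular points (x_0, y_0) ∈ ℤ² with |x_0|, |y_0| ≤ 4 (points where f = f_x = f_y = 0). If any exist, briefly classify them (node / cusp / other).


Singular points: {(1, -3)}; classification: node.

Compute partial derivatives:
  f_x = -3*x**2 + 2*x*y + 10*x - 2*y - 7.
  f_y = x**2 - 2*x + 3*y**2 + 20*y + 34.
Scan x_0 ∈ {−4, ..., 4}. For each x_0, f_y(x_0, y) is a polynomial in y; find its integer roots y ∈ {−4, ..., 4}, then test f_x and f at those candidates.
  x = -4: f_y(-4, y) = 3*y**2 + 20*y + 58; no integer root y with |y| ≤ 4.
  x = -3: f_y(-3, y) = 3*y**2 + 20*y + 49; no integer root y with |y| ≤ 4.
  x = -2: f_y(-2, y) = 3*y**2 + 20*y + 42; no integer root y with |y| ≤ 4.
  x = -1: f_y(-1, y) = 3*y**2 + 20*y + 37; no integer root y with |y| ≤ 4.
  x = 0: f_y(0, y) = 3*y**2 + 20*y + 34; no integer root y with |y| ≤ 4.
  x = 1: f_y(1, y) = 3*y**2 + 20*y + 33; vanishes at y ∈ {-3}. (1, -3): f_x = 0, f = 0 — SINGULAR.
  x = 2: f_y(2, y) = 3*y**2 + 20*y + 34; no integer root y with |y| ≤ 4.
  x = 3: f_y(3, y) = 3*y**2 + 20*y + 37; no integer root y with |y| ≤ 4.
  x = 4: f_y(4, y) = 3*y**2 + 20*y + 42; no integer root y with |y| ≤ 4.
Only singular point on the grid: (1, -3).
Classify: substitute x = 1 + u, y = -3 + v and expand: f = -u**3 + u**2*v - u**2 + v**3 + v**2.
No constant or linear terms (consistent with a singular point). Quadratic part: -u**2 + v**2. Cubic part: -u**3 + u**2*v + v**3.
The quadratic part v**2 - u**2 = (v − u)(v + u) splits into two distinct linear factors, so there are two distinct tangent lines y − -3 = ±(x − 1) — this is a node (ordinary double point).
Classification: node.


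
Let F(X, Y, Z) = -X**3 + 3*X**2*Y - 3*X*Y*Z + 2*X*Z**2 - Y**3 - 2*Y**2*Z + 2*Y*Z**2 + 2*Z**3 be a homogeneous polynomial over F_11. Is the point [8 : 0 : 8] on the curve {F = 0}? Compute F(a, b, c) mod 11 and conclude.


F(8,0,8) ≡ 7 (mod 11); P is NOT on the curve.

Evaluate F(8, 0, 8) term-by-term (mod 11).
  -X**3 ↦ -1·512·1·1 = -512
  3*X**2*Y ↦ 3·64·0·1 = 0
  -3*X*Y*Z ↦ -3·8·0·8 = 0
  2*X*Z**2 ↦ 2·8·1·64 = 1024
  -Y**3 ↦ -1·1·0·1 = 0
  -2*Y**2*Z ↦ -2·1·0·8 = 0
  2*Y*Z**2 ↦ 2·1·0·64 = 0
  2*Z**3 ↦ 2·1·1·512 = 1024
Sum: F(8, 0, 8) = (-512) + (0) + (0) + (1024) + (0) + (0) + (0) + (1024) = 1536.
Reducing mod 11: 1536 ≡ 7 (mod 11).
Since F(a, b, c) ≡ 7 ≠ 0 (mod 11), P does NOT lie on the curve.


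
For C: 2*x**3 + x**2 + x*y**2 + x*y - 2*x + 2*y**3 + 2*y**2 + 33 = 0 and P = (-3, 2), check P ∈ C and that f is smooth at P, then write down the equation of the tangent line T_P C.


Tangent line at P: 52*x + 17*y + 122 = 0.

Step 1: f(-3, 2) = 0, so P lies on C.
Step 2: partial derivatives
  f_x(x, y) = 6*x**2 + 2*x + y**2 + y - 2, f_y(x, y) = 2*x*y + x + 6*y**2 + 4*y.
  f_x(P) = 52, f_y(P) = 17 (gradient nonzero, so P is smooth).
Step 3: tangent line at P: 52·(x − -3) + 17·(y − 2) = 0.
Expanding: 52*x + 17*y + 122 = 0.


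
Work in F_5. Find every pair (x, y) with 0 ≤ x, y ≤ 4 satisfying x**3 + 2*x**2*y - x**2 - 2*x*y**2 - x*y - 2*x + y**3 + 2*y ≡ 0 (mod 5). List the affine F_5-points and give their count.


Affine F_5-points: {(0, 0), (1, 1), (2, 0), (2, 1), (2, 3), (3, 2), (4, 0), (4, 3)}; count = 8.

For each of the 25 pairs (x, y) ∈ F_5², evaluate f(x, y) mod 5. Record the zeros.
  x = 0: [0↦0, 1↦3, 2↦2, 3↦3, 4↦2]  zeros at y ∈ {0}
  x = 1: [0↦3, 1↦0, 2↦4, 3↦1, 4↦2]  zeros at y ∈ {1}
  x = 2: [0↦0, 1↦0, 2↦3, 3↦0, 4↦2]  zeros at y ∈ {0, 1, 3}
  x = 3: [0↦2, 1↦4, 2↦0, 3↦1, 4↦3]  zeros at y ∈ {2}
  x = 4: [0↦0, 1↦3, 2↦1, 3↦0, 4↦1]  zeros at y ∈ {0, 3}
Collecting zeros: affine points = {(0, 0), (1, 1), (2, 0), (2, 1), (2, 3), (3, 2), (4, 0), (4, 3)}.
Total count |C(F_5)_aff| = 8.


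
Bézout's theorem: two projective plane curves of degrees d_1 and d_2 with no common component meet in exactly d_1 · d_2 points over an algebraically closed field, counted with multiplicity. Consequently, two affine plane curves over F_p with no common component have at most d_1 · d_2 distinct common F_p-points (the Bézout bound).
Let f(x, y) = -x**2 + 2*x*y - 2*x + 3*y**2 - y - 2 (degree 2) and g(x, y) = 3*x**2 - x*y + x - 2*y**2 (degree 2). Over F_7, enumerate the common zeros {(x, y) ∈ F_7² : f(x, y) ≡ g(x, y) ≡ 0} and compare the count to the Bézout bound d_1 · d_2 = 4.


Common zeros: ∅; count = 0; Bézout bound = 4.

deg(f) = 2, deg(g) = 2, so Bézout bound = 4.
Scan x ∈ F_7. For each x, list the y ∈ F_7 with f(x, y) ≡ 0 and those with g(x, y) ≡ 0 (mod 7); the common zeros in that column are the intersection.
  x = 0: f ≡ 0 at y ∈ {1, 4}; g ≡ 0 at y ∈ {0}; common: ∅.
  x = 1: f ≡ 0 at y ∈ ∅; g ≡ 0 at y ∈ ∅; common: ∅.
  x = 2: f ≡ 0 at y ∈ ∅; g ≡ 0 at y ∈ {0, 6}; common: ∅.
  x = 3: f ≡ 0 at y ∈ ∅; g ≡ 0 at y ∈ {4, 5}; common: ∅.
  x = 4: f ≡ 0 at y ∈ {2, 5}; g ≡ 0 at y ∈ ∅; common: ∅.
  x = 5: f ≡ 0 at y ∈ {2}; g ≡ 0 at y ∈ {4}; common: ∅.
  x = 6: f ≡ 0 at y ∈ {4}; g ≡ 0 at y ∈ ∅; common: ∅.
Collecting: common zeros = ∅, so the count is 0.
Comparison with the Bézout bound: 0 ≤ 4 = deg(f)·deg(g), as expected for curves with no common component (the affine F_7-count falls short of the bound because intersections may lie at infinity, over extension fields, or carry multiplicity).


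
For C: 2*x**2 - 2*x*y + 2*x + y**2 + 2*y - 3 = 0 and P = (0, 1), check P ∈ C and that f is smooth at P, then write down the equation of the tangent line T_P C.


Tangent line at P: 4*y - 4 = 0.

Step 1: f(0, 1) = 0, so P lies on C.
Step 2: partial derivatives
  f_x(x, y) = 4*x - 2*y + 2, f_y(x, y) = -2*x + 2*y + 2.
  f_x(P) = 0, f_y(P) = 4 (gradient nonzero, so P is smooth).
Step 3: tangent line at P: 0·(x − 0) + 4·(y − 1) = 0.
Expanding: 4*y - 4 = 0.


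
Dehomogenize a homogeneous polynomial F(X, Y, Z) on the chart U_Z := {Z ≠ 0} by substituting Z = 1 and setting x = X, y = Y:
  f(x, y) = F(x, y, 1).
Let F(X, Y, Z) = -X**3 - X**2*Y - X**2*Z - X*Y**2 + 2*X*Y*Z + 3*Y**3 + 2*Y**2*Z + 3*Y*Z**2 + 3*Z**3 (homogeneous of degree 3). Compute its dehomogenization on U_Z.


f(x, y) = -x**3 - x**2*y - x**2 - x*y**2 + 2*x*y + 3*y**3 + 2*y**2 + 3*y + 3

On U_Z we set Z = 1. Each monomial c·X^i·Y^j·Z^k in F becomes c·x^i·y^j·1^k = c·x^i·y^j.
Substituting Z = 1: F(X, Y, 1) = -x**3 - x**2*y - x**2 - x*y**2 + 2*x*y + 3*y**3 + 2*y**2 + 3*y + 3.
Note: deg(f) ≤ deg(F) = 3; strict inequality happens when F is divisible by Z (lost terms).


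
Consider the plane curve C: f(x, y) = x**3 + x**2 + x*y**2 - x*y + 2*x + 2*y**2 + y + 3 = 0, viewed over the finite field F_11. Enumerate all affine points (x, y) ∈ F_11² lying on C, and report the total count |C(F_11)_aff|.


Affine F_11-points: {(1, 4), (1, 7), (2, 1), (2, 2), (4, 8), (4, 9), (8, 6), (8, 9), (9, 9), (10, 10)}; count = 10.

For each of the 121 pairs (x, y) ∈ F_11², evaluate f(x, y) mod 11. Record the zeros.
  x = 0: [0↦3, 1↦6, 2↦2, 3↦2, 4↦6, 5↦3, 6↦4, 7↦9, 8↦7, 9↦9, 10↦4]  zeros at y ∈ ∅
  x = 1: [0↦7, 1↦10, 2↦8, 3↦1, 4↦0, 5↦5, 6↦5, 7↦0, 8↦1, 9↦8, 10↦10]  zeros at y ∈ {4, 7}
  x = 2: [0↦8, 1↦0, 2↦0, 3↦8, 4↦2, 5↦4, 6↦3, 7↦10, 8↦3, 9↦4, 10↦2]  zeros at y ∈ {1, 2}
  x = 3: [0↦1, 1↦4, 2↦6, 3↦7, 4↦7, 5↦6, 6↦4, 7↦1, 8↦8, 9↦3, 10↦8]  zeros at y ∈ ∅
  x = 4: [0↦3, 1↦6, 2↦10, 3↦4, 4↦10, 5↦6, 6↦3, 7↦1, 8↦0, 9↦0, 10↦1]  zeros at y ∈ {8, 9}
  x = 5: [0↦9, 1↦1, 2↦7, 3↦5, 4↦6, 5↦10, 6↦6, 7↦5, 8↦7, 9↦1, 10↦9]  zeros at y ∈ ∅
  x = 6: [0↦3, 1↦6, 2↦3, 3↦5, 4↦1, 5↦2, 6↦8, 7↦8, 8↦2, 9↦1, 10↦5]  zeros at y ∈ ∅
  x = 7: [0↦2, 1↦5, 2↦4, 3↦10, 4↦1, 5↦10, 6↦4, 7↦5, 8↦2, 9↦6, 10↦6]  zeros at y ∈ ∅
  x = 8: [0↦1, 1↦4, 2↦5, 3↦4, 4↦1, 5↦7, 6↦0, 7↦2, 8↦2, 9↦0, 10↦7]  zeros at y ∈ {6, 9}
  x = 9: [0↦6, 1↦9, 2↦1, 3↦4, 4↦7, 5↦10, 6↦2, 7↦5, 8↦8, 9↦0, 10↦3]  zeros at y ∈ {9}
  x = 10: [0↦1, 1↦4, 2↦9, 3↦5, 4↦3, 5↦3, 6↦5, 7↦9, 8↦4, 9↦1, 10↦0]  zeros at y ∈ {10}
Collecting zeros: affine points = {(1, 4), (1, 7), (2, 1), (2, 2), (4, 8), (4, 9), (8, 6), (8, 9), (9, 9), (10, 10)}.
Total count |C(F_11)_aff| = 10.


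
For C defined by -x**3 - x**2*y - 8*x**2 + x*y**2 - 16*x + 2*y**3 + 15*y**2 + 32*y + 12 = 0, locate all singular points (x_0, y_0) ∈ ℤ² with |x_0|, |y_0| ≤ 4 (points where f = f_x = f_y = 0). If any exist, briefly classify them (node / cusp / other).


Singular points: {(-2, -2)}; classification: cusp.

Compute partial derivatives:
  f_x = -3*x**2 - 2*x*y - 16*x + y**2 - 16.
  f_y = -x**2 + 2*x*y + 6*y**2 + 30*y + 32.
Scan x_0 ∈ {−4, ..., 4}. For each x_0, f_y(x_0, y) is a polynomial in y; find its integer roots y ∈ {−4, ..., 4}, then test f_x and f at those candidates.
  x = -4: f_y(-4, y) = 6*y**2 + 22*y + 16; vanishes at y ∈ {-1}. (-4, -1): f_x = -7 ≠ 0.
  x = -3: f_y(-3, y) = 6*y**2 + 24*y + 23; no integer root y with |y| ≤ 4.
  x = -2: f_y(-2, y) = 6*y**2 + 26*y + 28; vanishes at y ∈ {-2}. (-2, -2): f_x = 0, f = 0 — SINGULAR.
  x = -1: f_y(-1, y) = 6*y**2 + 28*y + 31; no integer root y with |y| ≤ 4.
  x = 0: f_y(0, y) = 6*y**2 + 30*y + 32; no integer root y with |y| ≤ 4.
  x = 1: f_y(1, y) = 6*y**2 + 32*y + 31; no integer root y with |y| ≤ 4.
  x = 2: f_y(2, y) = 6*y**2 + 34*y + 28; vanishes at y ∈ {-1}. (2, -1): f_x = -55 ≠ 0.
  x = 3: f_y(3, y) = 6*y**2 + 36*y + 23; no integer root y with |y| ≤ 4.
  x = 4: f_y(4, y) = 6*y**2 + 38*y + 16; no integer root y with |y| ≤ 4.
Only singular point on the grid: (-2, -2).
Classify: substitute x = -2 + u, y = -2 + v and expand: f = -u**3 - u**2*v + u*v**2 + 2*v**3 + v**2.
No constant or linear terms (consistent with a singular point). Quadratic part: v**2. Cubic part: -u**3 - u**2*v + u*v**2 + 2*v**3.
The quadratic part v**2 is a perfect square, so there is a single (double) tangent line v = 0, i.e. y = -2. Restricting the cubic part to that line (v = 0) leaves -u**3 ≠ 0, so f is not divisible by v and the branch is v² ≈ u**3 to lowest order — this is a cusp.
Classification: cusp.


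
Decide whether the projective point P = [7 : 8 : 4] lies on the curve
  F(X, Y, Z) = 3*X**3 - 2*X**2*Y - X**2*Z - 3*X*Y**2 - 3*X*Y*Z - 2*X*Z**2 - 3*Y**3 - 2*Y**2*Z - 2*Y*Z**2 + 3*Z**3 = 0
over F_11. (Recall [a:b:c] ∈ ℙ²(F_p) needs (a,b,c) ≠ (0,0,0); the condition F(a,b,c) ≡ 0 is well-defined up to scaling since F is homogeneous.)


F(7,8,4) ≡ 9 (mod 11); P is NOT on the curve.

Evaluate F(7, 8, 4) term-by-term (mod 11).
  3*X**3 ↦ 3·343·1·1 = 1029
  -2*X**2*Y ↦ -2·49·8·1 = -784
  -X**2*Z ↦ -1·49·1·4 = -196
  -3*X*Y**2 ↦ -3·7·64·1 = -1344
  -3*X*Y*Z ↦ -3·7·8·4 = -672
  -2*X*Z**2 ↦ -2·7·1·16 = -224
  -3*Y**3 ↦ -3·1·512·1 = -1536
  -2*Y**2*Z ↦ -2·1·64·4 = -512
  -2*Y*Z**2 ↦ -2·1·8·16 = -256
  3*Z**3 ↦ 3·1·1·64 = 192
Sum: F(7, 8, 4) = (1029) + (-784) + (-196) + (-1344) + (-672) + (-224) + (-1536) + (-512) + (-256) + (192) = -4303.
Reducing mod 11: -4303 ≡ 9 (mod 11).
Since F(a, b, c) ≡ 9 ≠ 0 (mod 11), P does NOT lie on the curve.


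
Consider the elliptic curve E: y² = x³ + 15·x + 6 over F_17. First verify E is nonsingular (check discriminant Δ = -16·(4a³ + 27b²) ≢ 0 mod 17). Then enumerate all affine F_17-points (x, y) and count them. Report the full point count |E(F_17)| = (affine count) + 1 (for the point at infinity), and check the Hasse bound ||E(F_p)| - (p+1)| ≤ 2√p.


Affine points = {(5, 6), (5, 11), (8, 3), (8, 14), (10, 0), (13, 1), (13, 16), (14, 6), (14, 11), (15, 6), (15, 11)}; affine count = 11; |E(F_17)| = 12.

Discriminant check: Δ ∝ 4a³ + 27b² = 4·15³ + 27·6² = 4·3375 + 27·36 ≡ 5 (mod 17). Nonzero ⇒ E is nonsingular.
For each x ∈ F_17, compute rhs = x³ + 15·x + 6 mod 17, then count y ∈ F_17 with y² ≡ rhs.
  x = 0: rhs = 6, matching y values: none (0 points).
  x = 1: rhs = 5, matching y values: none (0 points).
  x = 2: rhs = 10, matching y values: none (0 points).
  x = 3: rhs = 10, matching y values: none (0 points).
  x = 4: rhs = 11, matching y values: none (0 points).
  x = 5: rhs = 2, matching y values: 6, 11 (2 points).
  x = 6: rhs = 6, matching y values: none (0 points).
  x = 7: rhs = 12, matching y values: none (0 points).
  x = 8: rhs = 9, matching y values: 3, 14 (2 points).
  x = 9: rhs = 3, matching y values: none (0 points).
  x = 10: rhs = 0, matching y values: 0 (1 points).
  x = 11: rhs = 6, matching y values: none (0 points).
  x = 12: rhs = 10, matching y values: none (0 points).
  x = 13: rhs = 1, matching y values: 1, 16 (2 points).
  x = 14: rhs = 2, matching y values: 6, 11 (2 points).
  x = 15: rhs = 2, matching y values: 6, 11 (2 points).
  x = 16: rhs = 7, matching y values: none (0 points).
Total affine count: 11.
Full point count |E(F_17)| = 11 + 1 = 12.
Hasse bound: |12 − (17+1)| = |-6| = 6 ≤ 2√17 ≈ 8.2462 ✓.


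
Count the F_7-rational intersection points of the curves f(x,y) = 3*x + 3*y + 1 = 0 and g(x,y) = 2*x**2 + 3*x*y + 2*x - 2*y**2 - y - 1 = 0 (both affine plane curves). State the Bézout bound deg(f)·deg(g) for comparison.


Common zeros: ∅; count = 0; Bézout bound = 2.

deg(f) = 1, deg(g) = 2, so Bézout bound = 2.
Scan x ∈ F_7. For each x, list the y ∈ F_7 with f(x, y) ≡ 0 and those with g(x, y) ≡ 0 (mod 7); the common zeros in that column are the intersection.
  x = 0: f ≡ 0 at y ∈ {2}; g ≡ 0 at y ∈ {5}; common: ∅.
  x = 1: f ≡ 0 at y ∈ {1}; g ≡ 0 at y ∈ {4}; common: ∅.
  x = 2: f ≡ 0 at y ∈ {0}; g ≡ 0 at y ∈ {1, 5}; common: ∅.
  x = 3: f ≡ 0 at y ∈ {6}; g ≡ 0 at y ∈ ∅; common: ∅.
  x = 4: f ≡ 0 at y ∈ {5}; g ≡ 0 at y ∈ ∅; common: ∅.
  x = 5: f ≡ 0 at y ∈ {4}; g ≡ 0 at y ∈ ∅; common: ∅.
  x = 6: f ≡ 0 at y ∈ {3}; g ≡ 0 at y ∈ {1, 4}; common: ∅.
Collecting: common zeros = ∅, so the count is 0.
Comparison with the Bézout bound: 0 ≤ 2 = deg(f)·deg(g), as expected for curves with no common component (the affine F_7-count falls short of the bound because intersections may lie at infinity, over extension fields, or carry multiplicity).


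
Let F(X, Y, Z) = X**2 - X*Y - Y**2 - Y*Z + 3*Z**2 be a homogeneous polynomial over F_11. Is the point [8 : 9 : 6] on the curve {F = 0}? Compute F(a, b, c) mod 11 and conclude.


F(8,9,6) ≡ 9 (mod 11); P is NOT on the curve.

Evaluate F(8, 9, 6) term-by-term (mod 11).
  X**2 ↦ 1·64·1·1 = 64
  -X*Y ↦ -1·8·9·1 = -72
  -Y**2 ↦ -1·1·81·1 = -81
  -Y*Z ↦ -1·1·9·6 = -54
  3*Z**2 ↦ 3·1·1·36 = 108
Sum: F(8, 9, 6) = (64) + (-72) + (-81) + (-54) + (108) = -35.
Reducing mod 11: -35 ≡ 9 (mod 11).
Since F(a, b, c) ≡ 9 ≠ 0 (mod 11), P does NOT lie on the curve.


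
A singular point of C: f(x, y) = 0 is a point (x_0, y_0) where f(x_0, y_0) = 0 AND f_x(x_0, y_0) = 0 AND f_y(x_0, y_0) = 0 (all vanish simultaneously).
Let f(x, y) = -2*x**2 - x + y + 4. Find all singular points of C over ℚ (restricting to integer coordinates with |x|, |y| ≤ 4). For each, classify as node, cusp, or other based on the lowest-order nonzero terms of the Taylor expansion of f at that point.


No singular points in the scanned grid; C is smooth there.

Compute partial derivatives:
  f_x = -4*x - 1.
  f_y = 1.
f_y = 1 is a nonzero constant, so f_y never vanishes: no point (x, y) can satisfy f = f_x = f_y = 0. In particular no (x, y) ∈ {−4, ..., 4}² is singular; the curve is smooth.


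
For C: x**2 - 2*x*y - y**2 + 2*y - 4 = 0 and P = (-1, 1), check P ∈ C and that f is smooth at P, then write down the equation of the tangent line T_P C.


Tangent line at P: -4*x + 2*y - 6 = 0.

Step 1: f(-1, 1) = 0, so P lies on C.
Step 2: partial derivatives
  f_x(x, y) = 2*x - 2*y, f_y(x, y) = -2*x - 2*y + 2.
  f_x(P) = -4, f_y(P) = 2 (gradient nonzero, so P is smooth).
Step 3: tangent line at P: -4·(x − -1) + 2·(y − 1) = 0.
Expanding: -4*x + 2*y - 6 = 0.


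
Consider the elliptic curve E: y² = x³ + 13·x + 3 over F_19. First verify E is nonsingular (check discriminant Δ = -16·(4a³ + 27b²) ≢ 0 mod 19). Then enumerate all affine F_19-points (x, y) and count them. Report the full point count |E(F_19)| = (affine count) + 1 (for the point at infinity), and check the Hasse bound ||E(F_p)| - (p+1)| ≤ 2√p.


Affine points = {(1, 6), (1, 13), (4, 9), (4, 10), (7, 0), (8, 7), (8, 12), (12, 5), (12, 14), (15, 1), (15, 18), (17, 8), (17, 11)}; affine count = 13; |E(F_19)| = 14.

Discriminant check: Δ ∝ 4a³ + 27b² = 4·13³ + 27·3² = 4·2197 + 27·9 ≡ 6 (mod 19). Nonzero ⇒ E is nonsingular.
For each x ∈ F_19, compute rhs = x³ + 13·x + 3 mod 19, then count y ∈ F_19 with y² ≡ rhs.
  x = 0: rhs = 3, matching y values: none (0 points).
  x = 1: rhs = 17, matching y values: 6, 13 (2 points).
  x = 2: rhs = 18, matching y values: none (0 points).
  x = 3: rhs = 12, matching y values: none (0 points).
  x = 4: rhs = 5, matching y values: 9, 10 (2 points).
  x = 5: rhs = 3, matching y values: none (0 points).
  x = 6: rhs = 12, matching y values: none (0 points).
  x = 7: rhs = 0, matching y values: 0 (1 points).
  x = 8: rhs = 11, matching y values: 7, 12 (2 points).
  x = 9: rhs = 13, matching y values: none (0 points).
  x = 10: rhs = 12, matching y values: none (0 points).
  x = 11: rhs = 14, matching y values: none (0 points).
  x = 12: rhs = 6, matching y values: 5, 14 (2 points).
  x = 13: rhs = 13, matching y values: none (0 points).
  x = 14: rhs = 3, matching y values: none (0 points).
  x = 15: rhs = 1, matching y values: 1, 18 (2 points).
  x = 16: rhs = 13, matching y values: none (0 points).
  x = 17: rhs = 7, matching y values: 8, 11 (2 points).
  x = 18: rhs = 8, matching y values: none (0 points).
Total affine count: 13.
Full point count |E(F_19)| = 13 + 1 = 14.
Hasse bound: |14 − (19+1)| = |-6| = 6 ≤ 2√19 ≈ 8.7178 ✓.


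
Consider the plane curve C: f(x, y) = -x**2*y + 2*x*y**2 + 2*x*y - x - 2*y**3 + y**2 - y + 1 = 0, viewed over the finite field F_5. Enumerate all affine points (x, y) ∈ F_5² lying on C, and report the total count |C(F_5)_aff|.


Affine F_5-points: {(0, 4), (1, 0), (1, 4), (3, 3), (4, 1)}; count = 5.

For each of the 25 pairs (x, y) ∈ F_5², evaluate f(x, y) mod 5. Record the zeros.
  x = 0: [0↦1, 1↦4, 2↦2, 3↦3, 4↦0]  zeros at y ∈ {4}
  x = 1: [0↦0, 1↦1, 2↦1, 3↦3, 4↦0]  zeros at y ∈ {0, 4}
  x = 2: [0↦4, 1↦1, 2↦1, 3↦2, 4↦2]  zeros at y ∈ ∅
  x = 3: [0↦3, 1↦4, 2↦2, 3↦0, 4↦1]  zeros at y ∈ {3}
  x = 4: [0↦2, 1↦0, 2↦4, 3↦2, 4↦2]  zeros at y ∈ {1}
Collecting zeros: affine points = {(0, 4), (1, 0), (1, 4), (3, 3), (4, 1)}.
Total count |C(F_5)_aff| = 5.


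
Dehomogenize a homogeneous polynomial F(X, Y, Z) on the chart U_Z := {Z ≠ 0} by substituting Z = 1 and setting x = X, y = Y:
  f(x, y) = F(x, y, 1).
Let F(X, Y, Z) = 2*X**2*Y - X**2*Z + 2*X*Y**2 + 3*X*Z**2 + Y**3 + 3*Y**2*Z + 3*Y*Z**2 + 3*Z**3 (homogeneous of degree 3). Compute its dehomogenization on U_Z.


f(x, y) = 2*x**2*y - x**2 + 2*x*y**2 + 3*x + y**3 + 3*y**2 + 3*y + 3

On U_Z we set Z = 1. Each monomial c·X^i·Y^j·Z^k in F becomes c·x^i·y^j·1^k = c·x^i·y^j.
Substituting Z = 1: F(X, Y, 1) = 2*x**2*y - x**2 + 2*x*y**2 + 3*x + y**3 + 3*y**2 + 3*y + 3.
Note: deg(f) ≤ deg(F) = 3; strict inequality happens when F is divisible by Z (lost terms).


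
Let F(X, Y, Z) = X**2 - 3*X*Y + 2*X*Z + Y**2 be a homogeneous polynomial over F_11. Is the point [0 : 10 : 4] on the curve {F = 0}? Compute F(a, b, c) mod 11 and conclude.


F(0,10,4) ≡ 1 (mod 11); P is NOT on the curve.

Evaluate F(0, 10, 4) term-by-term (mod 11).
  X**2 ↦ 1·0·1·1 = 0
  -3*X*Y ↦ -3·0·10·1 = 0
  2*X*Z ↦ 2·0·1·4 = 0
  Y**2 ↦ 1·1·100·1 = 100
Sum: F(0, 10, 4) = (0) + (0) + (0) + (100) = 100.
Reducing mod 11: 100 ≡ 1 (mod 11).
Since F(a, b, c) ≡ 1 ≠ 0 (mod 11), P does NOT lie on the curve.


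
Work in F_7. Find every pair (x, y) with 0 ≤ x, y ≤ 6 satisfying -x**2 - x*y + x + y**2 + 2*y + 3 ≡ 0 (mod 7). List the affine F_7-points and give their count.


Affine F_7-points: {(5, 5)}; count = 1.

For each of the 49 pairs (x, y) ∈ F_7², evaluate f(x, y) mod 7. Record the zeros.
  x = 0: [0↦3, 1↦6, 2↦4, 3↦4, 4↦6, 5↦3, 6↦2]  zeros at y ∈ ∅
  x = 1: [0↦3, 1↦5, 2↦2, 3↦1, 4↦2, 5↦5, 6↦3]  zeros at y ∈ ∅
  x = 2: [0↦1, 1↦2, 2↦5, 3↦3, 4↦3, 5↦5, 6↦2]  zeros at y ∈ ∅
  x = 3: [0↦4, 1↦4, 2↦6, 3↦3, 4↦2, 5↦3, 6↦6]  zeros at y ∈ ∅
  x = 4: [0↦5, 1↦4, 2↦5, 3↦1, 4↦6, 5↦6, 6↦1]  zeros at y ∈ ∅
  x = 5: [0↦4, 1↦2, 2↦2, 3↦4, 4↦1, 5↦0, 6↦1]  zeros at y ∈ {5}
  x = 6: [0↦1, 1↦5, 2↦4, 3↦5, 4↦1, 5↦6, 6↦6]  zeros at y ∈ ∅
Collecting zeros: affine points = {(5, 5)}.
Total count |C(F_7)_aff| = 1.


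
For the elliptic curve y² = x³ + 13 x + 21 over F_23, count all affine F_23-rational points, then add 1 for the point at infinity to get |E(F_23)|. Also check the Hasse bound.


Affine points = {(1, 9), (1, 14), (2, 3), (2, 20), (3, 8), (3, 15), (5, 2), (5, 21), (6, 4), (6, 19), (7, 8), (7, 15), (8, 4), (8, 19), (9, 4), (9, 19), (10, 1), (10, 22), (11, 0), (13, 8), (13, 15), (14, 7), (14, 16), (15, 7), (15, 16), (16, 1), (16, 22), (17, 7), (17, 16), (20, 1), (20, 22)}; affine count = 31; |E(F_23)| = 32.

Discriminant check: Δ ∝ 4a³ + 27b² = 4·13³ + 27·21² = 4·2197 + 27·441 ≡ 18 (mod 23). Nonzero ⇒ E is nonsingular.
For each x ∈ F_23, compute rhs = x³ + 13·x + 21 mod 23, then count y ∈ F_23 with y² ≡ rhs.
  x = 0: rhs = 21, matching y values: none (0 points).
  x = 1: rhs = 12, matching y values: 9, 14 (2 points).
  x = 2: rhs = 9, matching y values: 3, 20 (2 points).
  x = 3: rhs = 18, matching y values: 8, 15 (2 points).
  x = 4: rhs = 22, matching y values: none (0 points).
  x = 5: rhs = 4, matching y values: 2, 21 (2 points).
  x = 6: rhs = 16, matching y values: 4, 19 (2 points).
  x = 7: rhs = 18, matching y values: 8, 15 (2 points).
  x = 8: rhs = 16, matching y values: 4, 19 (2 points).
  x = 9: rhs = 16, matching y values: 4, 19 (2 points).
  x = 10: rhs = 1, matching y values: 1, 22 (2 points).
  x = 11: rhs = 0, matching y values: 0 (1 points).
  x = 12: rhs = 19, matching y values: none (0 points).
  x = 13: rhs = 18, matching y values: 8, 15 (2 points).
  x = 14: rhs = 3, matching y values: 7, 16 (2 points).
  x = 15: rhs = 3, matching y values: 7, 16 (2 points).
  x = 16: rhs = 1, matching y values: 1, 22 (2 points).
  x = 17: rhs = 3, matching y values: 7, 16 (2 points).
  x = 18: rhs = 15, matching y values: none (0 points).
  x = 19: rhs = 20, matching y values: none (0 points).
  x = 20: rhs = 1, matching y values: 1, 22 (2 points).
  x = 21: rhs = 10, matching y values: none (0 points).
  x = 22: rhs = 7, matching y values: none (0 points).
Total affine count: 31.
Full point count |E(F_23)| = 31 + 1 = 32.
Hasse bound: |32 − (23+1)| = |8| = 8 ≤ 2√23 ≈ 9.5917 ✓.


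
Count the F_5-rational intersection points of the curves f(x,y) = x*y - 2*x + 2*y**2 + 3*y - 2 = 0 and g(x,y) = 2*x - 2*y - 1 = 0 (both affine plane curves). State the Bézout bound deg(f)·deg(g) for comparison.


Common zeros: ∅; count = 0; Bézout bound = 2.

deg(f) = 2, deg(g) = 1, so Bézout bound = 2.
Scan x ∈ F_5. For each x, list the y ∈ F_5 with f(x, y) ≡ 0 and those with g(x, y) ≡ 0 (mod 5); the common zeros in that column are the intersection.
  x = 0: f ≡ 0 at y ∈ {3}; g ≡ 0 at y ∈ {2}; common: ∅.
  x = 1: f ≡ 0 at y ∈ ∅; g ≡ 0 at y ∈ {3}; common: ∅.
  x = 2: f ≡ 0 at y ∈ ∅; g ≡ 0 at y ∈ {4}; common: ∅.
  x = 3: f ≡ 0 at y ∈ {1}; g ≡ 0 at y ∈ {0}; common: ∅.
  x = 4: f ≡ 0 at y ∈ {0, 4}; g ≡ 0 at y ∈ {1}; common: ∅.
Collecting: common zeros = ∅, so the count is 0.
Comparison with the Bézout bound: 0 ≤ 2 = deg(f)·deg(g), as expected for curves with no common component (the affine F_5-count falls short of the bound because intersections may lie at infinity, over extension fields, or carry multiplicity).


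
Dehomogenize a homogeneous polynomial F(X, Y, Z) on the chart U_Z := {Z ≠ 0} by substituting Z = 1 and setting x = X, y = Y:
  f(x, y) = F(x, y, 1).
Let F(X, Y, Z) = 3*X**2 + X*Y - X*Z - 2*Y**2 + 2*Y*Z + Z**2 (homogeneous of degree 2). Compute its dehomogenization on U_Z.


f(x, y) = 3*x**2 + x*y - x - 2*y**2 + 2*y + 1

On U_Z we set Z = 1. Each monomial c·X^i·Y^j·Z^k in F becomes c·x^i·y^j·1^k = c·x^i·y^j.
Substituting Z = 1: F(X, Y, 1) = 3*x**2 + x*y - x - 2*y**2 + 2*y + 1.
Note: deg(f) ≤ deg(F) = 2; strict inequality happens when F is divisible by Z (lost terms).


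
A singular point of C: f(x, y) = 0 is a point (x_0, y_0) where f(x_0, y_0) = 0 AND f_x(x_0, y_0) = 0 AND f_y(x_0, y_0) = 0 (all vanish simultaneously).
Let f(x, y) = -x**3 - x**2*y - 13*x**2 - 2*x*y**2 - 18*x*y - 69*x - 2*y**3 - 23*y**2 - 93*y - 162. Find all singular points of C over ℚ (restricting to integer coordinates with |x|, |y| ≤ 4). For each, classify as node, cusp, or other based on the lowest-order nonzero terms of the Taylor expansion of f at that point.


Singular points: {(-3, -3)}; classification: node.

Compute partial derivatives:
  f_x = -3*x**2 - 2*x*y - 26*x - 2*y**2 - 18*y - 69.
  f_y = -x**2 - 4*x*y - 18*x - 6*y**2 - 46*y - 93.
Scan x_0 ∈ {−4, ..., 4}. For each x_0, f_y(x_0, y) is a polynomial in y; find its integer roots y ∈ {−4, ..., 4}, then test f_x and f at those candidates.
  x = -4: f_y(-4, y) = -6*y**2 - 30*y - 37; no integer root y with |y| ≤ 4.
  x = -3: f_y(-3, y) = -6*y**2 - 34*y - 48; vanishes at y ∈ {-3}. (-3, -3): f_x = 0, f = 0 — SINGULAR.
  x = -2: f_y(-2, y) = -6*y**2 - 38*y - 61; no integer root y with |y| ≤ 4.
  x = -1: f_y(-1, y) = -6*y**2 - 42*y - 76; no integer root y with |y| ≤ 4.
  x = 0: f_y(0, y) = -6*y**2 - 46*y - 93; no integer root y with |y| ≤ 4.
  x = 1: f_y(1, y) = -6*y**2 - 50*y - 112; no integer root y with |y| ≤ 4.
  x = 2: f_y(2, y) = -6*y**2 - 54*y - 133; no integer root y with |y| ≤ 4.
  x = 3: f_y(3, y) = -6*y**2 - 58*y - 156; no integer root y with |y| ≤ 4.
  x = 4: f_y(4, y) = -6*y**2 - 62*y - 181; no integer root y with |y| ≤ 4.
Only singular point on the grid: (-3, -3).
Classify: substitute x = -3 + u, y = -3 + v and expand: f = -u**3 - u**2*v - u**2 - 2*u*v**2 - 2*v**3 + v**2.
No constant or linear terms (consistent with a singular point). Quadratic part: -u**2 + v**2. Cubic part: -u**3 - u**2*v - 2*u*v**2 - 2*v**3.
The quadratic part v**2 - u**2 = (v − u)(v + u) splits into two distinct linear factors, so there are two distinct tangent lines y − -3 = ±(x − -3) — this is a node (ordinary double point).
Classification: node.


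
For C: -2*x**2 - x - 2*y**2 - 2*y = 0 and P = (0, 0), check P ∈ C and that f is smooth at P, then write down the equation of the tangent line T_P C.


Tangent line at P: -x - 2*y = 0.

Step 1: f(0, 0) = 0, so P lies on C.
Step 2: partial derivatives
  f_x(x, y) = -4*x - 1, f_y(x, y) = -4*y - 2.
  f_x(P) = -1, f_y(P) = -2 (gradient nonzero, so P is smooth).
Step 3: tangent line at P: -1·(x − 0) + -2·(y − 0) = 0.
Expanding: -x - 2*y = 0.


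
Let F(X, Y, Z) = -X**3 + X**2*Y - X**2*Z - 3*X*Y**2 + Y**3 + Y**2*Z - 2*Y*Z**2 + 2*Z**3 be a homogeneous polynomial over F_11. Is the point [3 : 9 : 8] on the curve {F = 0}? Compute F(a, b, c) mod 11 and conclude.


F(3,9,8) ≡ 7 (mod 11); P is NOT on the curve.

Evaluate F(3, 9, 8) term-by-term (mod 11).
  -X**3 ↦ -1·27·1·1 = -27
  X**2*Y ↦ 1·9·9·1 = 81
  -X**2*Z ↦ -1·9·1·8 = -72
  -3*X*Y**2 ↦ -3·3·81·1 = -729
  Y**3 ↦ 1·1·729·1 = 729
  Y**2*Z ↦ 1·1·81·8 = 648
  -2*Y*Z**2 ↦ -2·1·9·64 = -1152
  2*Z**3 ↦ 2·1·1·512 = 1024
Sum: F(3, 9, 8) = (-27) + (81) + (-72) + (-729) + (729) + (648) + (-1152) + (1024) = 502.
Reducing mod 11: 502 ≡ 7 (mod 11).
Since F(a, b, c) ≡ 7 ≠ 0 (mod 11), P does NOT lie on the curve.


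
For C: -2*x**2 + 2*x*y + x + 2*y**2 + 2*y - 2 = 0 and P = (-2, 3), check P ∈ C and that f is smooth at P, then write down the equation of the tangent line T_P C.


Tangent line at P: 15*x + 10*y = 0.

Step 1: f(-2, 3) = 0, so P lies on C.
Step 2: partial derivatives
  f_x(x, y) = -4*x + 2*y + 1, f_y(x, y) = 2*x + 4*y + 2.
  f_x(P) = 15, f_y(P) = 10 (gradient nonzero, so P is smooth).
Step 3: tangent line at P: 15·(x − -2) + 10·(y − 3) = 0.
Expanding: 15*x + 10*y = 0.


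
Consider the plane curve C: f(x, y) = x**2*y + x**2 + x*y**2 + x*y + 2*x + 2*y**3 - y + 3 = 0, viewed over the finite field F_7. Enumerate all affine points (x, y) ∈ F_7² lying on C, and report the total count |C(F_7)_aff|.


Affine F_7-points: {(1, 2), (1, 4), (2, 3), (2, 5), (3, 4), (5, 3), (6, 6)}; count = 7.

For each of the 49 pairs (x, y) ∈ F_7², evaluate f(x, y) mod 7. Record the zeros.
  x = 0: [0↦3, 1↦4, 2↦3, 3↦5, 4↦1, 5↦3, 6↦2]  zeros at y ∈ ∅
  x = 1: [0↦6, 1↦3, 2↦0, 3↦2, 4↦0, 5↦6, 6↦4]  zeros at y ∈ {2, 4}
  x = 2: [0↦4, 1↦6, 2↦3, 3↦0, 4↦2, 5↦0, 6↦6]  zeros at y ∈ {3, 5}
  x = 3: [0↦4, 1↦6, 2↦5, 3↦6, 4↦0, 5↦6, 6↦1]  zeros at y ∈ {4}
  x = 4: [0↦6, 1↦3, 2↦6, 3↦6, 4↦1, 5↦3, 6↦3]  zeros at y ∈ ∅
  x = 5: [0↦3, 1↦4, 2↦6, 3↦0, 4↦5, 5↦5, 6↦5]  zeros at y ∈ {3}
  x = 6: [0↦2, 1↦2, 2↦5, 3↦2, 4↦5, 5↦5, 6↦0]  zeros at y ∈ {6}
Collecting zeros: affine points = {(1, 2), (1, 4), (2, 3), (2, 5), (3, 4), (5, 3), (6, 6)}.
Total count |C(F_7)_aff| = 7.


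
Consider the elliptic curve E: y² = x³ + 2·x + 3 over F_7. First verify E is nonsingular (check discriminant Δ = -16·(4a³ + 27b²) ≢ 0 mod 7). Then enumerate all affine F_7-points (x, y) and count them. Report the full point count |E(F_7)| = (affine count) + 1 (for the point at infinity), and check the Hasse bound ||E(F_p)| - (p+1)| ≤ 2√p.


Affine points = {(2, 1), (2, 6), (3, 1), (3, 6), (6, 0)}; affine count = 5; |E(F_7)| = 6.

Discriminant check: Δ ∝ 4a³ + 27b² = 4·2³ + 27·3² = 4·8 + 27·9 ≡ 2 (mod 7). Nonzero ⇒ E is nonsingular.
For each x ∈ F_7, compute rhs = x³ + 2·x + 3 mod 7, then count y ∈ F_7 with y² ≡ rhs.
  x = 0: rhs = 3, matching y values: none (0 points).
  x = 1: rhs = 6, matching y values: none (0 points).
  x = 2: rhs = 1, matching y values: 1, 6 (2 points).
  x = 3: rhs = 1, matching y values: 1, 6 (2 points).
  x = 4: rhs = 5, matching y values: none (0 points).
  x = 5: rhs = 5, matching y values: none (0 points).
  x = 6: rhs = 0, matching y values: 0 (1 points).
Total affine count: 5.
Full point count |E(F_7)| = 5 + 1 = 6.
Hasse bound: |6 − (7+1)| = |-2| = 2 ≤ 2√7 ≈ 5.2915 ✓.


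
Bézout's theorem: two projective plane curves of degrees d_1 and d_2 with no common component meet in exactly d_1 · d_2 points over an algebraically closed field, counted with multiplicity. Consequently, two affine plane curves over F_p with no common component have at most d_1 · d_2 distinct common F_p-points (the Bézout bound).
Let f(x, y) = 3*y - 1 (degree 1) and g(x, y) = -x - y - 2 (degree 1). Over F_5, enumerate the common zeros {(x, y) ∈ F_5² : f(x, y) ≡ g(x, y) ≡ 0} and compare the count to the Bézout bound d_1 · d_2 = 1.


Common zeros: {(1, 2)}; count = 1; Bézout bound = 1.

deg(f) = 1, deg(g) = 1, so Bézout bound = 1.
Scan x ∈ F_5. For each x, list the y ∈ F_5 with f(x, y) ≡ 0 and those with g(x, y) ≡ 0 (mod 5); the common zeros in that column are the intersection.
  x = 0: f ≡ 0 at y ∈ {2}; g ≡ 0 at y ∈ {3}; common: ∅.
  x = 1: f ≡ 0 at y ∈ {2}; g ≡ 0 at y ∈ {2}; common: {2}.
  x = 2: f ≡ 0 at y ∈ {2}; g ≡ 0 at y ∈ {1}; common: ∅.
  x = 3: f ≡ 0 at y ∈ {2}; g ≡ 0 at y ∈ {0}; common: ∅.
  x = 4: f ≡ 0 at y ∈ {2}; g ≡ 0 at y ∈ {4}; common: ∅.
Collecting: common zeros = {(1, 2)}, so the count is 1.
Comparison with the Bézout bound: 1 ≤ 1 = deg(f)·deg(g), as expected for curves with no common component (the bound is attained).


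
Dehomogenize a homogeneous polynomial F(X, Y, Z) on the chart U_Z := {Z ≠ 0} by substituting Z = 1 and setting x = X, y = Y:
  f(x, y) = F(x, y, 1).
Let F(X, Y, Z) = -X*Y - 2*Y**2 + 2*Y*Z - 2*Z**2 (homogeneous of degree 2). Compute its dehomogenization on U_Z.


f(x, y) = -x*y - 2*y**2 + 2*y - 2

On U_Z we set Z = 1. Each monomial c·X^i·Y^j·Z^k in F becomes c·x^i·y^j·1^k = c·x^i·y^j.
Substituting Z = 1: F(X, Y, 1) = -x*y - 2*y**2 + 2*y - 2.
Note: deg(f) ≤ deg(F) = 2; strict inequality happens when F is divisible by Z (lost terms).


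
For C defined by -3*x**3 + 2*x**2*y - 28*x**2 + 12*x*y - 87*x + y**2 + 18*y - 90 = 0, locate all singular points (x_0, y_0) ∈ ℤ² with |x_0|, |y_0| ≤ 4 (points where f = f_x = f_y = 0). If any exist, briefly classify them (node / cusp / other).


Singular points: {(-3, 0)}; classification: node.

Compute partial derivatives:
  f_x = -9*x**2 + 4*x*y - 56*x + 12*y - 87.
  f_y = 2*x**2 + 12*x + 2*y + 18.
Scan x_0 ∈ {−4, ..., 4}. For each x_0, f_y(x_0, y) is a polynomial in y; find its integer roots y ∈ {−4, ..., 4}, then test f_x and f at those candidates.
  x = -4: f_y(-4, y) = 2*y + 2; vanishes at y ∈ {-1}. (-4, -1): f_x = -3 ≠ 0.
  x = -3: f_y(-3, y) = 2*y; vanishes at y ∈ {0}. (-3, 0): f_x = 0, f = 0 — SINGULAR.
  x = -2: f_y(-2, y) = 2*y + 2; vanishes at y ∈ {-1}. (-2, -1): f_x = -15 ≠ 0.
  x = -1: f_y(-1, y) = 2*y + 8; vanishes at y ∈ {-4}. (-1, -4): f_x = -72 ≠ 0.
  x = 0: f_y(0, y) = 2*y + 18; no integer root y with |y| ≤ 4.
  x = 1: f_y(1, y) = 2*y + 32; no integer root y with |y| ≤ 4.
  x = 2: f_y(2, y) = 2*y + 50; no integer root y with |y| ≤ 4.
  x = 3: f_y(3, y) = 2*y + 72; no integer root y with |y| ≤ 4.
  x = 4: f_y(4, y) = 2*y + 98; no integer root y with |y| ≤ 4.
Only singular point on the grid: (-3, 0).
Classify: substitute x = -3 + u, y = 0 + v and expand: f = -3*u**3 + 2*u**2*v - u**2 + v**2.
No constant or linear terms (consistent with a singular point). Quadratic part: -u**2 + v**2. Cubic part: -3*u**3 + 2*u**2*v.
The quadratic part v**2 - u**2 = (v − u)(v + u) splits into two distinct linear factors, so there are two distinct tangent lines y − 0 = ±(x − -3) — this is a node (ordinary double point).
Classification: node.


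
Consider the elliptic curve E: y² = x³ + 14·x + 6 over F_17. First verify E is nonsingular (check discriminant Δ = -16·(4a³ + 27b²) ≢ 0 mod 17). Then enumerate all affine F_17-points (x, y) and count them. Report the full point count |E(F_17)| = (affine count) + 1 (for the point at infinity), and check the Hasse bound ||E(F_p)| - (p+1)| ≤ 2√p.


Affine points = {(1, 2), (1, 15), (2, 5), (2, 12), (6, 0), (8, 1), (8, 16), (12, 7), (12, 10), (15, 2), (15, 15), (16, 5), (16, 12)}; affine count = 13; |E(F_17)| = 14.

Discriminant check: Δ ∝ 4a³ + 27b² = 4·14³ + 27·6² = 4·2744 + 27·36 ≡ 14 (mod 17). Nonzero ⇒ E is nonsingular.
For each x ∈ F_17, compute rhs = x³ + 14·x + 6 mod 17, then count y ∈ F_17 with y² ≡ rhs.
  x = 0: rhs = 6, matching y values: none (0 points).
  x = 1: rhs = 4, matching y values: 2, 15 (2 points).
  x = 2: rhs = 8, matching y values: 5, 12 (2 points).
  x = 3: rhs = 7, matching y values: none (0 points).
  x = 4: rhs = 7, matching y values: none (0 points).
  x = 5: rhs = 14, matching y values: none (0 points).
  x = 6: rhs = 0, matching y values: 0 (1 points).
  x = 7: rhs = 5, matching y values: none (0 points).
  x = 8: rhs = 1, matching y values: 1, 16 (2 points).
  x = 9: rhs = 11, matching y values: none (0 points).
  x = 10: rhs = 7, matching y values: none (0 points).
  x = 11: rhs = 12, matching y values: none (0 points).
  x = 12: rhs = 15, matching y values: 7, 10 (2 points).
  x = 13: rhs = 5, matching y values: none (0 points).
  x = 14: rhs = 5, matching y values: none (0 points).
  x = 15: rhs = 4, matching y values: 2, 15 (2 points).
  x = 16: rhs = 8, matching y values: 5, 12 (2 points).
Total affine count: 13.
Full point count |E(F_17)| = 13 + 1 = 14.
Hasse bound: |14 − (17+1)| = |-4| = 4 ≤ 2√17 ≈ 8.2462 ✓.


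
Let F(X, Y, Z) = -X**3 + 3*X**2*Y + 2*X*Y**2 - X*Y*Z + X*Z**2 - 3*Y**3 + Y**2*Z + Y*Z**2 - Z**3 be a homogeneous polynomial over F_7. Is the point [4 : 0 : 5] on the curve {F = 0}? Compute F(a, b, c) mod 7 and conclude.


F(4,0,5) ≡ 2 (mod 7); P is NOT on the curve.

Evaluate F(4, 0, 5) term-by-term (mod 7).
  -X**3 ↦ -1·64·1·1 = -64
  3*X**2*Y ↦ 3·16·0·1 = 0
  2*X*Y**2 ↦ 2·4·0·1 = 0
  -X*Y*Z ↦ -1·4·0·5 = 0
  X*Z**2 ↦ 1·4·1·25 = 100
  -3*Y**3 ↦ -3·1·0·1 = 0
  Y**2*Z ↦ 1·1·0·5 = 0
  Y*Z**2 ↦ 1·1·0·25 = 0
  -Z**3 ↦ -1·1·1·125 = -125
Sum: F(4, 0, 5) = (-64) + (0) + (0) + (0) + (100) + (0) + (0) + (0) + (-125) = -89.
Reducing mod 7: -89 ≡ 2 (mod 7).
Since F(a, b, c) ≡ 2 ≠ 0 (mod 7), P does NOT lie on the curve.


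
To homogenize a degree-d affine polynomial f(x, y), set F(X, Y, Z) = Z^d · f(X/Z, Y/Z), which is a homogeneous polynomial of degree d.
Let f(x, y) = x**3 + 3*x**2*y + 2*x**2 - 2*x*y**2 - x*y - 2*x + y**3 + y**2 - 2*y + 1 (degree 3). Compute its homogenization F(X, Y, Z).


F(X, Y, Z) = X**3 + 3*X**2*Y + 2*X**2*Z - 2*X*Y**2 - X*Y*Z - 2*X*Z**2 + Y**3 + Y**2*Z - 2*Y*Z**2 + Z**3

deg(f) = 3.
Substitute x = X/Z, y = Y/Z into f, then multiply by Z^3.
  monomial 1·x^3·y^0 ↦ 1·X^3·Y^0·Z^0.
  monomial 3·x^2·y^1 ↦ 3·X^2·Y^1·Z^0.
  monomial 2·x^2·y^0 ↦ 2·X^2·Y^0·Z^1.
  monomial -2·x^1·y^2 ↦ -2·X^1·Y^2·Z^0.
  monomial -1·x^1·y^1 ↦ -1·X^1·Y^1·Z^1.
  monomial -2·x^1·y^0 ↦ -2·X^1·Y^0·Z^2.
  monomial 1·x^0·y^3 ↦ 1·X^0·Y^3·Z^0.
  monomial 1·x^0·y^2 ↦ 1·X^0·Y^2·Z^1.
  monomial -2·x^0·y^1 ↦ -2·X^0·Y^1·Z^2.
  monomial 1·x^0·y^0 ↦ 1·X^0·Y^0·Z^3.
Collecting: F(X, Y, Z) = X**3 + 3*X**2*Y + 2*X**2*Z - 2*X*Y**2 - X*Y*Z - 2*X*Z**2 + Y**3 + Y**2*Z - 2*Y*Z**2 + Z**3.


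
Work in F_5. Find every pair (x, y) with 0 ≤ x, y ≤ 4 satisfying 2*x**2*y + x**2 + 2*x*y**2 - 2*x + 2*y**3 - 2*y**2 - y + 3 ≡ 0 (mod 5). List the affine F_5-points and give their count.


Affine F_5-points: {(0, 4), (1, 1), (1, 2), (4, 1)}; count = 4.

For each of the 25 pairs (x, y) ∈ F_5², evaluate f(x, y) mod 5. Record the zeros.
  x = 0: [0↦3, 1↦2, 2↦4, 3↦1, 4↦0]  zeros at y ∈ {4}
  x = 1: [0↦2, 1↦0, 2↦0, 3↦4, 4↦4]  zeros at y ∈ {1, 2}
  x = 2: [0↦3, 1↦4, 2↦1, 3↦1, 4↦1]  zeros at y ∈ ∅
  x = 3: [0↦1, 1↦4, 2↦2, 3↦2, 4↦1]  zeros at y ∈ ∅
  x = 4: [0↦1, 1↦0, 2↦3, 3↦2, 4↦4]  zeros at y ∈ {1}
Collecting zeros: affine points = {(0, 4), (1, 1), (1, 2), (4, 1)}.
Total count |C(F_5)_aff| = 4.
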